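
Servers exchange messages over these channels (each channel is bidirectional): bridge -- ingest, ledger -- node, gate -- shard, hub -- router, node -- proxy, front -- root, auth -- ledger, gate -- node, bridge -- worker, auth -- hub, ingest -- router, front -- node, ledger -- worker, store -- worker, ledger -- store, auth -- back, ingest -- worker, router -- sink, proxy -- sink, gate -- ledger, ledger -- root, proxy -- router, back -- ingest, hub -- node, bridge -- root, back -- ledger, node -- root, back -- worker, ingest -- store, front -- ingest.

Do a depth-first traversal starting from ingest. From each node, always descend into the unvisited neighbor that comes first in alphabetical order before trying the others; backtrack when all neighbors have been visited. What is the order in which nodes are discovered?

ingest, back, auth, hub, node, front, root, bridge, worker, ledger, gate, shard, store, proxy, router, sink

Visit ingest
ingest → back
back → auth
auth → hub
hub → node
node → front
front → root
root → bridge
bridge → worker
worker → ledger
ledger → gate
gate → shard
ledger → store
node → proxy
proxy → router
router → sink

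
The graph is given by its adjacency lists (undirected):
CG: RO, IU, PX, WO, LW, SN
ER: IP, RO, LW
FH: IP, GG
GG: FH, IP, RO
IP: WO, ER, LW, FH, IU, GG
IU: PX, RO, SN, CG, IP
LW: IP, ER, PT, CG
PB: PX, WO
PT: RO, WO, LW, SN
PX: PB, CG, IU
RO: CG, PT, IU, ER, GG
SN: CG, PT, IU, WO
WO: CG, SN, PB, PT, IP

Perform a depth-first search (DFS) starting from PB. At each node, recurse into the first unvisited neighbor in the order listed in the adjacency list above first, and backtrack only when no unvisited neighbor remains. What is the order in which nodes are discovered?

Visit PB
PB → PX
PX → CG
CG → RO
RO → PT
PT → WO
WO → SN
SN → IU
IU → IP
IP → ER
ER → LW
IP → FH
FH → GG

PB, PX, CG, RO, PT, WO, SN, IU, IP, ER, LW, FH, GG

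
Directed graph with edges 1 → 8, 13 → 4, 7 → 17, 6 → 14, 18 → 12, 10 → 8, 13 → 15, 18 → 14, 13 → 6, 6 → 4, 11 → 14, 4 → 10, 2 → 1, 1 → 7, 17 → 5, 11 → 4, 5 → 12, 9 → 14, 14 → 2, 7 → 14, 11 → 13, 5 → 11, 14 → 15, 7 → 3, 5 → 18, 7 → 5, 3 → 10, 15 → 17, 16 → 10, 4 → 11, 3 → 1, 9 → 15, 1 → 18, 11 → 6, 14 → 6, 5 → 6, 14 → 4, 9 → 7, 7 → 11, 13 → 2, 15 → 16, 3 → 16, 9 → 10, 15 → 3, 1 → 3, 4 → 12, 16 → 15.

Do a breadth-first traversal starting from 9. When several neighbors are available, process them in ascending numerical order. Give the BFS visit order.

Visit 9; enqueue 7, 10, 14, 15 → queue [7, 10, 14, 15]
Visit 7; enqueue 3, 5, 11, 17 → queue [10, 14, 15, 3, 5, 11, 17]
Visit 10; enqueue 8 → queue [14, 15, 3, 5, 11, 17, 8]
Visit 14; enqueue 2, 4, 6 → queue [15, 3, 5, 11, 17, 8, 2, 4, 6]
Visit 15; enqueue 16 → queue [3, 5, 11, 17, 8, 2, 4, 6, 16]
Visit 3; enqueue 1 → queue [5, 11, 17, 8, 2, 4, 6, 16, 1]
Visit 5; enqueue 12, 18 → queue [11, 17, 8, 2, 4, 6, 16, 1, 12, 18]
Visit 11; enqueue 13 → queue [17, 8, 2, 4, 6, 16, 1, 12, 18, 13]
Visit 17 → queue [8, 2, 4, 6, 16, 1, 12, 18, 13]
Visit 8 → queue [2, 4, 6, 16, 1, 12, 18, 13]
Visit 2 → queue [4, 6, 16, 1, 12, 18, 13]
Visit 4 → queue [6, 16, 1, 12, 18, 13]
Visit 6 → queue [16, 1, 12, 18, 13]
Visit 16 → queue [1, 12, 18, 13]
Visit 1 → queue [12, 18, 13]
Visit 12 → queue [18, 13]
Visit 18 → queue [13]
Visit 13 → queue []

9 7 10 14 15 3 5 11 17 8 2 4 6 16 1 12 18 13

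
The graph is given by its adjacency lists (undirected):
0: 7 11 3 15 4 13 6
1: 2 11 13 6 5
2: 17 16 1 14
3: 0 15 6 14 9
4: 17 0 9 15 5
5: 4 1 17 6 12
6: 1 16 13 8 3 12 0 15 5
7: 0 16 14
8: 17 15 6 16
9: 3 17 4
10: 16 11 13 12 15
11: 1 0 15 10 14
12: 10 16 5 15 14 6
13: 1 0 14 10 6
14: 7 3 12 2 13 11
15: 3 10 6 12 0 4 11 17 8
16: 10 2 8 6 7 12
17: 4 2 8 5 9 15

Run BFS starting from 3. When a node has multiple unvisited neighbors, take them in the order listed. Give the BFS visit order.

Visit 3; enqueue 0, 15, 6, 14, 9 → queue [0, 15, 6, 14, 9]
Visit 0; enqueue 7, 11, 4, 13 → queue [15, 6, 14, 9, 7, 11, 4, 13]
Visit 15; enqueue 10, 12, 17, 8 → queue [6, 14, 9, 7, 11, 4, 13, 10, 12, 17, 8]
Visit 6; enqueue 1, 16, 5 → queue [14, 9, 7, 11, 4, 13, 10, 12, 17, 8, 1, 16, 5]
Visit 14; enqueue 2 → queue [9, 7, 11, 4, 13, 10, 12, 17, 8, 1, 16, 5, 2]
Visit 9 → queue [7, 11, 4, 13, 10, 12, 17, 8, 1, 16, 5, 2]
Visit 7 → queue [11, 4, 13, 10, 12, 17, 8, 1, 16, 5, 2]
Visit 11 → queue [4, 13, 10, 12, 17, 8, 1, 16, 5, 2]
Visit 4 → queue [13, 10, 12, 17, 8, 1, 16, 5, 2]
Visit 13 → queue [10, 12, 17, 8, 1, 16, 5, 2]
Visit 10 → queue [12, 17, 8, 1, 16, 5, 2]
Visit 12 → queue [17, 8, 1, 16, 5, 2]
Visit 17 → queue [8, 1, 16, 5, 2]
Visit 8 → queue [1, 16, 5, 2]
Visit 1 → queue [16, 5, 2]
Visit 16 → queue [5, 2]
Visit 5 → queue [2]
Visit 2 → queue []

3 → 0 → 15 → 6 → 14 → 9 → 7 → 11 → 4 → 13 → 10 → 12 → 17 → 8 → 1 → 16 → 5 → 2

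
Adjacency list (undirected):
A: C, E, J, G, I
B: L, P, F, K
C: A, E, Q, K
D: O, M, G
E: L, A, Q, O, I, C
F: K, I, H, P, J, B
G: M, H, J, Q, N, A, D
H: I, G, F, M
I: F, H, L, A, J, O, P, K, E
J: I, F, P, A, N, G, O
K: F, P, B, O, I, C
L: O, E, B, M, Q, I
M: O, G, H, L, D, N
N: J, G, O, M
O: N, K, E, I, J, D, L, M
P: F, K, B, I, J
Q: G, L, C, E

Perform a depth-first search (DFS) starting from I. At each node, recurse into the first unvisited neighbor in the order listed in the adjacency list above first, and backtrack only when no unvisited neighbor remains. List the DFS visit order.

I F K P B L O N J A C E Q G M H D

Visit I
I → F
F → K
K → P
P → B
B → L
L → O
O → N
N → J
J → A
A → C
C → E
E → Q
Q → G
G → M
M → H
M → D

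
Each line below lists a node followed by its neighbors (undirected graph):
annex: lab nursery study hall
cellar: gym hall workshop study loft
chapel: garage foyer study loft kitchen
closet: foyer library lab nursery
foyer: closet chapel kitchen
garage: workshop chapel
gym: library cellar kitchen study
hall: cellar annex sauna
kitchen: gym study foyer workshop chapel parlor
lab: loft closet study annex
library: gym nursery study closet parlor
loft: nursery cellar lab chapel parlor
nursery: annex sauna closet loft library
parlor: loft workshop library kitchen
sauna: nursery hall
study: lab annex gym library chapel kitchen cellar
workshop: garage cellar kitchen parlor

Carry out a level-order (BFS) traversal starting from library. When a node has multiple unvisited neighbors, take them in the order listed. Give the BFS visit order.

library -> gym -> nursery -> study -> closet -> parlor -> cellar -> kitchen -> annex -> sauna -> loft -> lab -> chapel -> foyer -> workshop -> hall -> garage

Visit library; enqueue gym, nursery, study, closet, parlor → queue [gym, nursery, study, closet, parlor]
Visit gym; enqueue cellar, kitchen → queue [nursery, study, closet, parlor, cellar, kitchen]
Visit nursery; enqueue annex, sauna, loft → queue [study, closet, parlor, cellar, kitchen, annex, sauna, loft]
Visit study; enqueue lab, chapel → queue [closet, parlor, cellar, kitchen, annex, sauna, loft, lab, chapel]
Visit closet; enqueue foyer → queue [parlor, cellar, kitchen, annex, sauna, loft, lab, chapel, foyer]
Visit parlor; enqueue workshop → queue [cellar, kitchen, annex, sauna, loft, lab, chapel, foyer, workshop]
Visit cellar; enqueue hall → queue [kitchen, annex, sauna, loft, lab, chapel, foyer, workshop, hall]
Visit kitchen → queue [annex, sauna, loft, lab, chapel, foyer, workshop, hall]
Visit annex → queue [sauna, loft, lab, chapel, foyer, workshop, hall]
Visit sauna → queue [loft, lab, chapel, foyer, workshop, hall]
Visit loft → queue [lab, chapel, foyer, workshop, hall]
Visit lab → queue [chapel, foyer, workshop, hall]
Visit chapel; enqueue garage → queue [foyer, workshop, hall, garage]
Visit foyer → queue [workshop, hall, garage]
Visit workshop → queue [hall, garage]
Visit hall → queue [garage]
Visit garage → queue []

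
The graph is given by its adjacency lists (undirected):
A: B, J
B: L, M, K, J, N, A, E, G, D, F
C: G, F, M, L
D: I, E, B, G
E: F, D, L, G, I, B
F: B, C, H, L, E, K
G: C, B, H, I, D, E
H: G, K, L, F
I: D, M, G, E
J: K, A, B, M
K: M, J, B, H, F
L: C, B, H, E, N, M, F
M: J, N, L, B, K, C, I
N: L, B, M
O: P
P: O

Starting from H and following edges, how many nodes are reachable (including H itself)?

14

BFS from H visits: H, L, K, G, F, N, M, E, C, B, J, I, D, A
Reachable nodes: 14 of 16 total.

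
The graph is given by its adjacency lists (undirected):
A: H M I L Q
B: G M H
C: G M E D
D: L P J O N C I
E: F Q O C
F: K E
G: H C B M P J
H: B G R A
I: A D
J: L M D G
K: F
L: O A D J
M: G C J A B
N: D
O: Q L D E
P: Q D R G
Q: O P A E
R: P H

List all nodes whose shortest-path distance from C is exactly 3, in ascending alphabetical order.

K, R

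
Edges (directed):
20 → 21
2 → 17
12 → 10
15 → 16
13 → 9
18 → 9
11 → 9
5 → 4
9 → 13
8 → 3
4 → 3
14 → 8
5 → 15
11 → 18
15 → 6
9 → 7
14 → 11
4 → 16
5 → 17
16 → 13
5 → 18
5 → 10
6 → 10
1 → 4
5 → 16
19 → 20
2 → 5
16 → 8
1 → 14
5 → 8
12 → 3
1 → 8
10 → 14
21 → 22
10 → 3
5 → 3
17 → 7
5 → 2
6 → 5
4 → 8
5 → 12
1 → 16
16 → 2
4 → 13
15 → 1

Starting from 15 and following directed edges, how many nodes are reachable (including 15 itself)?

BFS from 15 visits: 15, 16, 6, 1, 13, 8, 2, 10, 5, 14, 4, 9, 3, 17, 18, 12, 11, 7
Reachable nodes: 18 of 22 total.

18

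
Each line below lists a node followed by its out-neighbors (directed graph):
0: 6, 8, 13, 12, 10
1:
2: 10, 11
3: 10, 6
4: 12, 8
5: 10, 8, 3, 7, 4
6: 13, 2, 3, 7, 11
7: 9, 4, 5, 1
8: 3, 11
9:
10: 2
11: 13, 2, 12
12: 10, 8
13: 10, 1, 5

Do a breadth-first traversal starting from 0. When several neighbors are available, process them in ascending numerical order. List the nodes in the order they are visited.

Visit 0; enqueue 6, 8, 10, 12, 13 → queue [6, 8, 10, 12, 13]
Visit 6; enqueue 2, 3, 7, 11 → queue [8, 10, 12, 13, 2, 3, 7, 11]
Visit 8 → queue [10, 12, 13, 2, 3, 7, 11]
Visit 10 → queue [12, 13, 2, 3, 7, 11]
Visit 12 → queue [13, 2, 3, 7, 11]
Visit 13; enqueue 1, 5 → queue [2, 3, 7, 11, 1, 5]
Visit 2 → queue [3, 7, 11, 1, 5]
Visit 3 → queue [7, 11, 1, 5]
Visit 7; enqueue 4, 9 → queue [11, 1, 5, 4, 9]
Visit 11 → queue [1, 5, 4, 9]
Visit 1 → queue [5, 4, 9]
Visit 5 → queue [4, 9]
Visit 4 → queue [9]
Visit 9 → queue []

0 6 8 10 12 13 2 3 7 11 1 5 4 9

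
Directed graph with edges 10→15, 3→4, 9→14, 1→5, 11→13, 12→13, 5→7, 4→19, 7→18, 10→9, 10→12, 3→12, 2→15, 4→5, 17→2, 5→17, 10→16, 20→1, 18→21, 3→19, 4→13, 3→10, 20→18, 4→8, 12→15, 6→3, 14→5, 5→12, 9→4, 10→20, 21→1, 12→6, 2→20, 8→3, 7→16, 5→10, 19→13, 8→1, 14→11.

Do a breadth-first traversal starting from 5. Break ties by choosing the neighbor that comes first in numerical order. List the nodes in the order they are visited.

5 → 7 → 10 → 12 → 17 → 16 → 18 → 9 → 15 → 20 → 6 → 13 → 2 → 21 → 4 → 14 → 1 → 3 → 8 → 19 → 11

Visit 5; enqueue 7, 10, 12, 17 → queue [7, 10, 12, 17]
Visit 7; enqueue 16, 18 → queue [10, 12, 17, 16, 18]
Visit 10; enqueue 9, 15, 20 → queue [12, 17, 16, 18, 9, 15, 20]
Visit 12; enqueue 6, 13 → queue [17, 16, 18, 9, 15, 20, 6, 13]
Visit 17; enqueue 2 → queue [16, 18, 9, 15, 20, 6, 13, 2]
Visit 16 → queue [18, 9, 15, 20, 6, 13, 2]
Visit 18; enqueue 21 → queue [9, 15, 20, 6, 13, 2, 21]
Visit 9; enqueue 4, 14 → queue [15, 20, 6, 13, 2, 21, 4, 14]
Visit 15 → queue [20, 6, 13, 2, 21, 4, 14]
Visit 20; enqueue 1 → queue [6, 13, 2, 21, 4, 14, 1]
Visit 6; enqueue 3 → queue [13, 2, 21, 4, 14, 1, 3]
Visit 13 → queue [2, 21, 4, 14, 1, 3]
Visit 2 → queue [21, 4, 14, 1, 3]
Visit 21 → queue [4, 14, 1, 3]
Visit 4; enqueue 8, 19 → queue [14, 1, 3, 8, 19]
Visit 14; enqueue 11 → queue [1, 3, 8, 19, 11]
Visit 1 → queue [3, 8, 19, 11]
Visit 3 → queue [8, 19, 11]
Visit 8 → queue [19, 11]
Visit 19 → queue [11]
Visit 11 → queue []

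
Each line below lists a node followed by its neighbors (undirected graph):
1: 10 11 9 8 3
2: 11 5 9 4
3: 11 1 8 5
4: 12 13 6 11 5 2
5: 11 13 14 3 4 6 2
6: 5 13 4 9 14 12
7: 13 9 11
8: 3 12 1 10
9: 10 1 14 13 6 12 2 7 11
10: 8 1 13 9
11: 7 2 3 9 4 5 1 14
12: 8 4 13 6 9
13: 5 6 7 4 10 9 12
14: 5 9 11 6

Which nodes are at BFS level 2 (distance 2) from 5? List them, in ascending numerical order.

1, 7, 8, 9, 10, 12

Level 0: 5
Level 1: 2, 3, 4, 6, 11, 13, 14
Level 2: 1, 7, 8, 9, 10, 12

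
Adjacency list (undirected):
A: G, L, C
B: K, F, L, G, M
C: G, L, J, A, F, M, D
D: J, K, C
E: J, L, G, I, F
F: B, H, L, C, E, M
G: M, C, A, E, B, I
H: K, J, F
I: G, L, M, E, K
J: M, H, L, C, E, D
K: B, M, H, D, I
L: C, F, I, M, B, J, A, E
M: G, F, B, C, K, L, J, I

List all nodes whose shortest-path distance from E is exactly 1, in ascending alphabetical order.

F, G, I, J, L

Level 0: E
Level 1: F, G, I, J, L
Level 2: A, B, C, D, H, K, M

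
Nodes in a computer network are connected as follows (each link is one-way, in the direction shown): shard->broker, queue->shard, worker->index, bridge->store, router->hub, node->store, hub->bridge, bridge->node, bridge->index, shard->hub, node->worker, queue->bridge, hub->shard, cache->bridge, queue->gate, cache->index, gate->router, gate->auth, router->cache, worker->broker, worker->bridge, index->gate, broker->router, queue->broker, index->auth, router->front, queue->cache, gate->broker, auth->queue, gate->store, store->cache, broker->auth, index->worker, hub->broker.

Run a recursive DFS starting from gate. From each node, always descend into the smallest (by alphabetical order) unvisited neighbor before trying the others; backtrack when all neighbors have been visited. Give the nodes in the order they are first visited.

Visit gate
gate → auth
auth → queue
queue → bridge
bridge → index
index → worker
worker → broker
broker → router
router → cache
router → front
router → hub
hub → shard
bridge → node
node → store

gate -> auth -> queue -> bridge -> index -> worker -> broker -> router -> cache -> front -> hub -> shard -> node -> store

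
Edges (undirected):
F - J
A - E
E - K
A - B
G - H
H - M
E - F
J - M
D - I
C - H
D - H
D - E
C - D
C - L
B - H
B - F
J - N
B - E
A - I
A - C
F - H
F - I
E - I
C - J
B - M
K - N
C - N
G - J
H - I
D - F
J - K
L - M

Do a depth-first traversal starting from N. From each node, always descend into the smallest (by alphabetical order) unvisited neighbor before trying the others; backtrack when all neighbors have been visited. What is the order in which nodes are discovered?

N, C, A, B, E, D, F, H, G, J, K, M, L, I

Visit N
N → C
C → A
A → B
B → E
E → D
D → F
F → H
H → G
G → J
J → K
J → M
M → L
H → I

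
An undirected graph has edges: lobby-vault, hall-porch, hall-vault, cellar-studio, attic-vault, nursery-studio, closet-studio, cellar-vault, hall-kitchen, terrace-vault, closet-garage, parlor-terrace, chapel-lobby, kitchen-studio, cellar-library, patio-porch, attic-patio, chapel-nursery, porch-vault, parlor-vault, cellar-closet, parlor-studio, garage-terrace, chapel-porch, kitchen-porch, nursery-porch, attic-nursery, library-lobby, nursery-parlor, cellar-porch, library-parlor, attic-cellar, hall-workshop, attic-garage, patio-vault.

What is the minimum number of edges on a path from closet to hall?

3

Level 0: closet
Level 1: cellar, garage, studio
Level 2: attic, kitchen, library, nursery, parlor, porch, terrace, vault
Level 3: chapel, hall, lobby, patio
Level 4: workshop
hall first appears at level 3.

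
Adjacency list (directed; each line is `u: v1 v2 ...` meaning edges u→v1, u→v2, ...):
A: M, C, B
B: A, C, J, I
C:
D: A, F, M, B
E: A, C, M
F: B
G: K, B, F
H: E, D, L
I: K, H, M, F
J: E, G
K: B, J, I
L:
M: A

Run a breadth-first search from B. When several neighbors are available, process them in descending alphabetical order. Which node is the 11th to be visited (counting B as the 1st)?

Visit B; enqueue J, I, C, A → queue [J, I, C, A]
Visit J; enqueue G, E → queue [I, C, A, G, E]
Visit I; enqueue M, K, H, F → queue [C, A, G, E, M, K, H, F]
Visit C → queue [A, G, E, M, K, H, F]
Visit A → queue [G, E, M, K, H, F]
Visit G → queue [E, M, K, H, F]
Visit E → queue [M, K, H, F]
Visit M → queue [K, H, F]
Visit K → queue [H, F]
Visit H; enqueue L, D → queue [F, L, D]
Visit F → queue [L, D]
Visit L → queue [D]
Visit D → queue []

Visit order: B, J, I, C, A, G, E, M, K, H, F, L, D

F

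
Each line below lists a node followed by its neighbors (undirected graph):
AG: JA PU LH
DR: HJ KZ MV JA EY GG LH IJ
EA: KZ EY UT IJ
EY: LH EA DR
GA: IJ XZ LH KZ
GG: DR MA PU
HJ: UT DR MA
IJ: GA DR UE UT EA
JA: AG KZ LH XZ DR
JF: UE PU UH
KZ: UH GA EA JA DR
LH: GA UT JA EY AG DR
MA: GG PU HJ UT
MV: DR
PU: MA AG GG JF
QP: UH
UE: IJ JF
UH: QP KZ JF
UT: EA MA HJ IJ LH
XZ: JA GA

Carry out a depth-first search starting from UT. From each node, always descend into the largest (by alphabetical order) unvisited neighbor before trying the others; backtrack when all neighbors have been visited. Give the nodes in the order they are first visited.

Visit UT
UT → MA
MA → PU
PU → JF
JF → UH
UH → QP
UH → KZ
KZ → JA
JA → XZ
XZ → GA
GA → LH
LH → EY
EY → EA
EA → IJ
IJ → UE
IJ → DR
DR → MV
DR → HJ
DR → GG
LH → AG

UT, MA, PU, JF, UH, QP, KZ, JA, XZ, GA, LH, EY, EA, IJ, UE, DR, MV, HJ, GG, AG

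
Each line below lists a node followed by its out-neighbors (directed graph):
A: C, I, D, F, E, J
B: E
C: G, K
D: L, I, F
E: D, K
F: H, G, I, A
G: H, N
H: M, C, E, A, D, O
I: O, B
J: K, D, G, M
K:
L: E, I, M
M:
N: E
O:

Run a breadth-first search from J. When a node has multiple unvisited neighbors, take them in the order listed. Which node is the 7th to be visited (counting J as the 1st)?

Visit J; enqueue K, D, G, M → queue [K, D, G, M]
Visit K → queue [D, G, M]
Visit D; enqueue L, I, F → queue [G, M, L, I, F]
Visit G; enqueue H, N → queue [M, L, I, F, H, N]
Visit M → queue [L, I, F, H, N]
Visit L; enqueue E → queue [I, F, H, N, E]
Visit I; enqueue O, B → queue [F, H, N, E, O, B]
Visit F; enqueue A → queue [H, N, E, O, B, A]
Visit H; enqueue C → queue [N, E, O, B, A, C]
Visit N → queue [E, O, B, A, C]
Visit E → queue [O, B, A, C]
Visit O → queue [B, A, C]
Visit B → queue [A, C]
Visit A → queue [C]
Visit C → queue []

Visit order: J, K, D, G, M, L, I, F, H, N, E, O, B, A, C

I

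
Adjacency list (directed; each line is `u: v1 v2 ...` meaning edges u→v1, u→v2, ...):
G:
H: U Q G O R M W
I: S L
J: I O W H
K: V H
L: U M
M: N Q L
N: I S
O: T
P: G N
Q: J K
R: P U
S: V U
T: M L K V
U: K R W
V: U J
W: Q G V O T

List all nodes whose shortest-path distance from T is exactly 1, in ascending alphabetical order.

K, L, M, V

Level 0: T
Level 1: K, L, M, V
Level 2: H, J, N, Q, U
Level 3: G, I, O, R, S, W
Level 4: P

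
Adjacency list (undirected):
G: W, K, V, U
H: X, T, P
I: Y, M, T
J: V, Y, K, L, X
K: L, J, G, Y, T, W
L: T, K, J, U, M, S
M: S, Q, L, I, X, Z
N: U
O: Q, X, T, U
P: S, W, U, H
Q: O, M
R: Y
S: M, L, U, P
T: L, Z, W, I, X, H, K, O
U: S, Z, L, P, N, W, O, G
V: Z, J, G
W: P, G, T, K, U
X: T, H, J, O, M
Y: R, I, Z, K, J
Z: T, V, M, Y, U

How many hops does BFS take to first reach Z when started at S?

Level 0: S
Level 1: L, M, P, U
Level 2: G, H, I, J, K, N, O, Q, T, W, X, Z
Level 3: V, Y
Level 4: R
Z first appears at level 2.

2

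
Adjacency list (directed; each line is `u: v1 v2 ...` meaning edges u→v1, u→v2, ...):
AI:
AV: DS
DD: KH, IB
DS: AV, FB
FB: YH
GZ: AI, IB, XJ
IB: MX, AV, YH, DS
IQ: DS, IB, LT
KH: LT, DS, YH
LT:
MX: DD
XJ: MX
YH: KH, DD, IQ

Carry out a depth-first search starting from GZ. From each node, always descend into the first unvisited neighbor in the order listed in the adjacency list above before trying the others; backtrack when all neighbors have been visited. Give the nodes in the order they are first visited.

GZ AI IB MX DD KH LT DS AV FB YH IQ XJ

Visit GZ
GZ → AI
GZ → IB
IB → MX
MX → DD
DD → KH
KH → LT
KH → DS
DS → AV
DS → FB
FB → YH
YH → IQ
GZ → XJ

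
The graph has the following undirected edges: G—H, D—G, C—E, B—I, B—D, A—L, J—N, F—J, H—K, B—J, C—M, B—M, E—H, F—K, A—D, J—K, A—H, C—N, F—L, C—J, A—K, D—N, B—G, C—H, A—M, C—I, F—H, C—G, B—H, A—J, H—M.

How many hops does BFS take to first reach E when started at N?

Level 0: N
Level 1: C, D, J
Level 2: A, B, E, F, G, H, I, K, M
Level 3: L
E first appears at level 2.

2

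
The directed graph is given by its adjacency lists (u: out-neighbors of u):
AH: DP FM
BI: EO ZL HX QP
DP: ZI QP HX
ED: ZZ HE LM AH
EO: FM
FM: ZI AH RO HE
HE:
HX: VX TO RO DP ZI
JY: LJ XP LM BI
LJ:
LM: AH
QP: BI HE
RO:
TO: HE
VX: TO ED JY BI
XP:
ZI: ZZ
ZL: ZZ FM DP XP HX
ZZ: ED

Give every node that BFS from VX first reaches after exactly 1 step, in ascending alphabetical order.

BI, ED, JY, TO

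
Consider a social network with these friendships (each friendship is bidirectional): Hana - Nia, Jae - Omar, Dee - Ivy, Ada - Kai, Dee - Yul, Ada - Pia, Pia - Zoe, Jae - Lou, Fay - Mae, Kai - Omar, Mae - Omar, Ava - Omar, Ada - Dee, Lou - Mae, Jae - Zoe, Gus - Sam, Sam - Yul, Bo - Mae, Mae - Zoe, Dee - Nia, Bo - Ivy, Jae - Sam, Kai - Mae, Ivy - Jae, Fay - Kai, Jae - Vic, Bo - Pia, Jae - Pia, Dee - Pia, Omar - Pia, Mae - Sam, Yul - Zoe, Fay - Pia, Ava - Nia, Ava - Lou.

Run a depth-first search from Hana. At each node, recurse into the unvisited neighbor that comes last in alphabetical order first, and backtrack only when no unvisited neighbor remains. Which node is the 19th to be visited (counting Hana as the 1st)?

Ada

Visit Hana
Hana → Nia
Nia → Dee
Dee → Yul
Yul → Zoe
Zoe → Pia
Pia → Omar
Omar → Mae
Mae → Sam
Sam → Jae
Jae → Vic
Jae → Lou
Lou → Ava
Jae → Ivy
Ivy → Bo
Sam → Gus
Mae → Kai
Kai → Fay
Kai → Ada

Visit order: Hana, Nia, Dee, Yul, Zoe, Pia, Omar, Mae, Sam, Jae, Vic, Lou, Ava, Ivy, Bo, Gus, Kai, Fay, Ada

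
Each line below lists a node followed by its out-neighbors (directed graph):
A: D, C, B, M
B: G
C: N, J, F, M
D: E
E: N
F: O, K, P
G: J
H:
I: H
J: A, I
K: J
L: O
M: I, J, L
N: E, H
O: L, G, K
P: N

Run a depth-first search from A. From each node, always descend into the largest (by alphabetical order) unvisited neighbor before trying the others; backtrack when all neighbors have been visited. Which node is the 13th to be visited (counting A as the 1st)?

Visit A
A → M
M → L
L → O
O → K
K → J
J → I
I → H
O → G
A → D
D → E
E → N
A → C
C → F
F → P
A → B

Visit order: A, M, L, O, K, J, I, H, G, D, E, N, C, F, P, B

C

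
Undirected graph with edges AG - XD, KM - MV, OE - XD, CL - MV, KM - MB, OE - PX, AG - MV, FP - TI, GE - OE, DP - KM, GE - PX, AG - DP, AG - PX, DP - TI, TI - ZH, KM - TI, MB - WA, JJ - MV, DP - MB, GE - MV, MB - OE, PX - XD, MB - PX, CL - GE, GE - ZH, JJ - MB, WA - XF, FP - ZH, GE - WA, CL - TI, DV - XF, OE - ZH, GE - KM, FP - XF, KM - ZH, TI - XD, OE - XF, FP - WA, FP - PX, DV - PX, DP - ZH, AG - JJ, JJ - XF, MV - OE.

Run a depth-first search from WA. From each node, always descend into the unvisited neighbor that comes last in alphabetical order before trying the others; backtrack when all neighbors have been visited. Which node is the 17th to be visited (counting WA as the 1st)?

Visit WA
WA → XF
XF → OE
OE → ZH
ZH → TI
TI → XD
XD → PX
PX → MB
MB → KM
KM → MV
MV → JJ
JJ → AG
AG → DP
MV → GE
GE → CL
PX → FP
PX → DV

Visit order: WA, XF, OE, ZH, TI, XD, PX, MB, KM, MV, JJ, AG, DP, GE, CL, FP, DV

DV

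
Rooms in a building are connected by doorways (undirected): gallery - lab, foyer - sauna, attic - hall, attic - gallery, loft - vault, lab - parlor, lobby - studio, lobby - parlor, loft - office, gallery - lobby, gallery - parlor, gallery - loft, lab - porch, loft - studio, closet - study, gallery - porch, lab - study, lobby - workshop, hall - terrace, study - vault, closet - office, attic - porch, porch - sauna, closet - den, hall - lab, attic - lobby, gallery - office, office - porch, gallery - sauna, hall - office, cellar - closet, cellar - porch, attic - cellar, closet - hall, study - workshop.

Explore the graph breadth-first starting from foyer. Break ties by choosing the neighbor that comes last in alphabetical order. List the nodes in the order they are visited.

Visit foyer; enqueue sauna → queue [sauna]
Visit sauna; enqueue porch, gallery → queue [porch, gallery]
Visit porch; enqueue office, lab, cellar, attic → queue [gallery, office, lab, cellar, attic]
Visit gallery; enqueue parlor, loft, lobby → queue [office, lab, cellar, attic, parlor, loft, lobby]
Visit office; enqueue hall, closet → queue [lab, cellar, attic, parlor, loft, lobby, hall, closet]
Visit lab; enqueue study → queue [cellar, attic, parlor, loft, lobby, hall, closet, study]
Visit cellar → queue [attic, parlor, loft, lobby, hall, closet, study]
Visit attic → queue [parlor, loft, lobby, hall, closet, study]
Visit parlor → queue [loft, lobby, hall, closet, study]
Visit loft; enqueue vault, studio → queue [lobby, hall, closet, study, vault, studio]
Visit lobby; enqueue workshop → queue [hall, closet, study, vault, studio, workshop]
Visit hall; enqueue terrace → queue [closet, study, vault, studio, workshop, terrace]
Visit closet; enqueue den → queue [study, vault, studio, workshop, terrace, den]
Visit study → queue [vault, studio, workshop, terrace, den]
Visit vault → queue [studio, workshop, terrace, den]
Visit studio → queue [workshop, terrace, den]
Visit workshop → queue [terrace, den]
Visit terrace → queue [den]
Visit den → queue []

foyer, sauna, porch, gallery, office, lab, cellar, attic, parlor, loft, lobby, hall, closet, study, vault, studio, workshop, terrace, den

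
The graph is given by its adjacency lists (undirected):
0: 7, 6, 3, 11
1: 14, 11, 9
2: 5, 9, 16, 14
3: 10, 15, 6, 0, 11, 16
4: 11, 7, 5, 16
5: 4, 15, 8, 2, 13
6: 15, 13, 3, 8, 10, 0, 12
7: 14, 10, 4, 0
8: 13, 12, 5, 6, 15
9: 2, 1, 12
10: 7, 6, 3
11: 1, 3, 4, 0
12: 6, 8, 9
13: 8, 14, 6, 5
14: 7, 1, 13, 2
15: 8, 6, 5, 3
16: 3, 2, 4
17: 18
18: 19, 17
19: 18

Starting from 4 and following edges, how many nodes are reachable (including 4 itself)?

BFS from 4 visits: 4, 5, 7, 11, 16, 2, 8, 13, 15, 0, 10, 14, 1, 3, 9, 6, 12
Reachable nodes: 17 of 20 total.

17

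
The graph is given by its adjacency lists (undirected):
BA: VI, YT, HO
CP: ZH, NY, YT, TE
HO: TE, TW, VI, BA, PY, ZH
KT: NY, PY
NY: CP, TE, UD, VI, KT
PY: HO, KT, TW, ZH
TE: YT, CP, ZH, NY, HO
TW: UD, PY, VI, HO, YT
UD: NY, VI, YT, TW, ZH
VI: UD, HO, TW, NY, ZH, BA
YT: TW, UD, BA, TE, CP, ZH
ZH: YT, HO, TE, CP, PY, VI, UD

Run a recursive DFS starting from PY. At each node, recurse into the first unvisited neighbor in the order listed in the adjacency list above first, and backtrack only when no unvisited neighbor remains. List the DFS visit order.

Visit PY
PY → HO
HO → TE
TE → YT
YT → TW
TW → UD
UD → NY
NY → CP
CP → ZH
ZH → VI
VI → BA
NY → KT

PY -> HO -> TE -> YT -> TW -> UD -> NY -> CP -> ZH -> VI -> BA -> KT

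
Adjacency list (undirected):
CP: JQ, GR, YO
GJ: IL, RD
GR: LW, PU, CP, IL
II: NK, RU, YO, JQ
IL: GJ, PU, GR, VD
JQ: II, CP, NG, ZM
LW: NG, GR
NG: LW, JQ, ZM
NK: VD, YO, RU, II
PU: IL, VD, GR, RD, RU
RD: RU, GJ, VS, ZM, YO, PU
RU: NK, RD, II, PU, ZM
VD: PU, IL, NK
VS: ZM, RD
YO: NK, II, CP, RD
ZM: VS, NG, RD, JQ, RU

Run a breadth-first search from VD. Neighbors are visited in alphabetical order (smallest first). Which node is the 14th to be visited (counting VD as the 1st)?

ZM

Visit VD; enqueue IL, NK, PU → queue [IL, NK, PU]
Visit IL; enqueue GJ, GR → queue [NK, PU, GJ, GR]
Visit NK; enqueue II, RU, YO → queue [PU, GJ, GR, II, RU, YO]
Visit PU; enqueue RD → queue [GJ, GR, II, RU, YO, RD]
Visit GJ → queue [GR, II, RU, YO, RD]
Visit GR; enqueue CP, LW → queue [II, RU, YO, RD, CP, LW]
Visit II; enqueue JQ → queue [RU, YO, RD, CP, LW, JQ]
Visit RU; enqueue ZM → queue [YO, RD, CP, LW, JQ, ZM]
Visit YO → queue [RD, CP, LW, JQ, ZM]
Visit RD; enqueue VS → queue [CP, LW, JQ, ZM, VS]
Visit CP → queue [LW, JQ, ZM, VS]
Visit LW; enqueue NG → queue [JQ, ZM, VS, NG]
Visit JQ → queue [ZM, VS, NG]
Visit ZM → queue [VS, NG]
Visit VS → queue [NG]
Visit NG → queue []

Visit order: VD, IL, NK, PU, GJ, GR, II, RU, YO, RD, CP, LW, JQ, ZM, VS, NG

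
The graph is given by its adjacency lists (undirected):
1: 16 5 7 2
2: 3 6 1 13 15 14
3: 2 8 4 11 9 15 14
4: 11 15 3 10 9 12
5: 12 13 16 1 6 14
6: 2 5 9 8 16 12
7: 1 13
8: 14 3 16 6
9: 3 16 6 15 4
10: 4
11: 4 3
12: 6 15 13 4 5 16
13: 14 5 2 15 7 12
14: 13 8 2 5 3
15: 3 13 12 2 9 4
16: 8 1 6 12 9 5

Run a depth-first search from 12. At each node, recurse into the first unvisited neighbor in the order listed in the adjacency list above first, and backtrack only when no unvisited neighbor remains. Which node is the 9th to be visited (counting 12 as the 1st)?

Visit 12
12 → 6
6 → 2
2 → 3
3 → 8
8 → 14
14 → 13
13 → 5
5 → 16
16 → 1
1 → 7
16 → 9
9 → 15
15 → 4
4 → 11
4 → 10

Visit order: 12, 6, 2, 3, 8, 14, 13, 5, 16, 1, 7, 9, 15, 4, 11, 10

16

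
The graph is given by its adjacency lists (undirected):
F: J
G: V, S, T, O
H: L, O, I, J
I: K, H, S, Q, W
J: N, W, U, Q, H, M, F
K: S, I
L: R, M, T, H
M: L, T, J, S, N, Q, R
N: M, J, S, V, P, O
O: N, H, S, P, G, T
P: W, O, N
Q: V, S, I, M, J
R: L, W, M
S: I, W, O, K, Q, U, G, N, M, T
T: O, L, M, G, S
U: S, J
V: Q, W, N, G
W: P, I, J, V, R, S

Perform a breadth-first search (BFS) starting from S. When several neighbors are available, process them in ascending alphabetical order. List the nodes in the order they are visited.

Visit S; enqueue G, I, K, M, N, O, Q, T, U, W → queue [G, I, K, M, N, O, Q, T, U, W]
Visit G; enqueue V → queue [I, K, M, N, O, Q, T, U, W, V]
Visit I; enqueue H → queue [K, M, N, O, Q, T, U, W, V, H]
Visit K → queue [M, N, O, Q, T, U, W, V, H]
Visit M; enqueue J, L, R → queue [N, O, Q, T, U, W, V, H, J, L, R]
Visit N; enqueue P → queue [O, Q, T, U, W, V, H, J, L, R, P]
Visit O → queue [Q, T, U, W, V, H, J, L, R, P]
Visit Q → queue [T, U, W, V, H, J, L, R, P]
Visit T → queue [U, W, V, H, J, L, R, P]
Visit U → queue [W, V, H, J, L, R, P]
Visit W → queue [V, H, J, L, R, P]
Visit V → queue [H, J, L, R, P]
Visit H → queue [J, L, R, P]
Visit J; enqueue F → queue [L, R, P, F]
Visit L → queue [R, P, F]
Visit R → queue [P, F]
Visit P → queue [F]
Visit F → queue []

S → G → I → K → M → N → O → Q → T → U → W → V → H → J → L → R → P → F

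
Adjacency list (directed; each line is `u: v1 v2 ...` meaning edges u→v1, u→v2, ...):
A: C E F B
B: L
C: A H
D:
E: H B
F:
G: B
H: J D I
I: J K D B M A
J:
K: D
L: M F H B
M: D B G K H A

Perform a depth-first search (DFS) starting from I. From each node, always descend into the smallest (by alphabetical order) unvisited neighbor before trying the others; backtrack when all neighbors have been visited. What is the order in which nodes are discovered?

I → A → B → L → F → H → D → J → M → G → K → C → E

Visit I
I → A
A → B
B → L
L → F
L → H
H → D
H → J
L → M
M → G
M → K
A → C
A → E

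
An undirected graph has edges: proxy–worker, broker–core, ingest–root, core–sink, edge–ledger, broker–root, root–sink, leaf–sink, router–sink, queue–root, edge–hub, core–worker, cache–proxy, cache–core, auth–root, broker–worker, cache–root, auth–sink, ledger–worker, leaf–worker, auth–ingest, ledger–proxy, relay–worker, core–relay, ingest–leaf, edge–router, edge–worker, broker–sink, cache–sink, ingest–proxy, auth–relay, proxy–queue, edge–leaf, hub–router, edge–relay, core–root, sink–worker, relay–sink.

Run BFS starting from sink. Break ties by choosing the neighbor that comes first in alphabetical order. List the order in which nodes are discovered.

sink, auth, broker, cache, core, leaf, relay, root, router, worker, ingest, proxy, edge, queue, hub, ledger

Visit sink; enqueue auth, broker, cache, core, leaf, relay, root, router, worker → queue [auth, broker, cache, core, leaf, relay, root, router, worker]
Visit auth; enqueue ingest → queue [broker, cache, core, leaf, relay, root, router, worker, ingest]
Visit broker → queue [cache, core, leaf, relay, root, router, worker, ingest]
Visit cache; enqueue proxy → queue [core, leaf, relay, root, router, worker, ingest, proxy]
Visit core → queue [leaf, relay, root, router, worker, ingest, proxy]
Visit leaf; enqueue edge → queue [relay, root, router, worker, ingest, proxy, edge]
Visit relay → queue [root, router, worker, ingest, proxy, edge]
Visit root; enqueue queue → queue [router, worker, ingest, proxy, edge, queue]
Visit router; enqueue hub → queue [worker, ingest, proxy, edge, queue, hub]
Visit worker; enqueue ledger → queue [ingest, proxy, edge, queue, hub, ledger]
Visit ingest → queue [proxy, edge, queue, hub, ledger]
Visit proxy → queue [edge, queue, hub, ledger]
Visit edge → queue [queue, hub, ledger]
Visit queue → queue [hub, ledger]
Visit hub → queue [ledger]
Visit ledger → queue []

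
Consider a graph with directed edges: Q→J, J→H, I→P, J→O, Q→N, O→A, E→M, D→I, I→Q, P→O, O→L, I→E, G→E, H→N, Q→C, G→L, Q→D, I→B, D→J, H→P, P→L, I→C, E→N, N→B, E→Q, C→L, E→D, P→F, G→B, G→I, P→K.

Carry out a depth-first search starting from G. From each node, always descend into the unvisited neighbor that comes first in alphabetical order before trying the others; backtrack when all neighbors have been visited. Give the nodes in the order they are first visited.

G -> B -> E -> D -> I -> C -> L -> P -> F -> K -> O -> A -> Q -> J -> H -> N -> M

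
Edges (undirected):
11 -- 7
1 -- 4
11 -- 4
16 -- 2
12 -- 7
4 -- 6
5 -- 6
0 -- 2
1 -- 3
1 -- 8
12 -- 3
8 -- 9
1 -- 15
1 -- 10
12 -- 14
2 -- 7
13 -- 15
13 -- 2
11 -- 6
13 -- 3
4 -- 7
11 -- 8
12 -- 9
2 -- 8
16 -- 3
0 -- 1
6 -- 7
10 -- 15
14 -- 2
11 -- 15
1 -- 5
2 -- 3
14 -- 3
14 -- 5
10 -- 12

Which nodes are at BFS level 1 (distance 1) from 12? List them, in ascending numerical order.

Level 0: 12
Level 1: 3, 7, 9, 10, 14
Level 2: 1, 2, 4, 5, 6, 8, 11, 13, 15, 16
Level 3: 0

3, 7, 9, 10, 14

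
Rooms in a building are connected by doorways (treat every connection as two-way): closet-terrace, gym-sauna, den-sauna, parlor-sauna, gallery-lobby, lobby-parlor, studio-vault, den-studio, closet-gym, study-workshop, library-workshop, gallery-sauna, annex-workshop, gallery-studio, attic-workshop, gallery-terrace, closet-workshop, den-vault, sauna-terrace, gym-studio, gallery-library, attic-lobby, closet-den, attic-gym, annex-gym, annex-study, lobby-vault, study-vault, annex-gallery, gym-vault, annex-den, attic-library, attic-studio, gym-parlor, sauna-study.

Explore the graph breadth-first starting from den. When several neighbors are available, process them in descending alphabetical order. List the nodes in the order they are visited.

Visit den; enqueue vault, studio, sauna, closet, annex → queue [vault, studio, sauna, closet, annex]
Visit vault; enqueue study, lobby, gym → queue [studio, sauna, closet, annex, study, lobby, gym]
Visit studio; enqueue gallery, attic → queue [sauna, closet, annex, study, lobby, gym, gallery, attic]
Visit sauna; enqueue terrace, parlor → queue [closet, annex, study, lobby, gym, gallery, attic, terrace, parlor]
Visit closet; enqueue workshop → queue [annex, study, lobby, gym, gallery, attic, terrace, parlor, workshop]
Visit annex → queue [study, lobby, gym, gallery, attic, terrace, parlor, workshop]
Visit study → queue [lobby, gym, gallery, attic, terrace, parlor, workshop]
Visit lobby → queue [gym, gallery, attic, terrace, parlor, workshop]
Visit gym → queue [gallery, attic, terrace, parlor, workshop]
Visit gallery; enqueue library → queue [attic, terrace, parlor, workshop, library]
Visit attic → queue [terrace, parlor, workshop, library]
Visit terrace → queue [parlor, workshop, library]
Visit parlor → queue [workshop, library]
Visit workshop → queue [library]
Visit library → queue []

den, vault, studio, sauna, closet, annex, study, lobby, gym, gallery, attic, terrace, parlor, workshop, library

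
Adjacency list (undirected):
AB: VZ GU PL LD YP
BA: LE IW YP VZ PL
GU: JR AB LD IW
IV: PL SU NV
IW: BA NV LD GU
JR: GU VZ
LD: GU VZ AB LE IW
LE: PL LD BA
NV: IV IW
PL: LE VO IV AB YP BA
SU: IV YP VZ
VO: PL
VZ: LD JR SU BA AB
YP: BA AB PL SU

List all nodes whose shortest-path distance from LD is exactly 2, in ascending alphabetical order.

BA, JR, NV, PL, SU, YP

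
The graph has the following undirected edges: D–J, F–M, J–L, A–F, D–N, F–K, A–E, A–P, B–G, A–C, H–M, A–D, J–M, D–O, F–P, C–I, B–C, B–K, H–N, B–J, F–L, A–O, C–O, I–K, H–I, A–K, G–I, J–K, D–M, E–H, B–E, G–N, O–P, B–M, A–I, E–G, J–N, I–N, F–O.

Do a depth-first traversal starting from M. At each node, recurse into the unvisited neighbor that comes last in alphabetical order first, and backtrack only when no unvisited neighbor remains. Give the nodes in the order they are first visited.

Visit M
M → J
J → N
N → I
I → K
K → F
F → P
P → O
O → D
D → A
A → E
E → H
E → G
G → B
B → C
F → L

M, J, N, I, K, F, P, O, D, A, E, H, G, B, C, L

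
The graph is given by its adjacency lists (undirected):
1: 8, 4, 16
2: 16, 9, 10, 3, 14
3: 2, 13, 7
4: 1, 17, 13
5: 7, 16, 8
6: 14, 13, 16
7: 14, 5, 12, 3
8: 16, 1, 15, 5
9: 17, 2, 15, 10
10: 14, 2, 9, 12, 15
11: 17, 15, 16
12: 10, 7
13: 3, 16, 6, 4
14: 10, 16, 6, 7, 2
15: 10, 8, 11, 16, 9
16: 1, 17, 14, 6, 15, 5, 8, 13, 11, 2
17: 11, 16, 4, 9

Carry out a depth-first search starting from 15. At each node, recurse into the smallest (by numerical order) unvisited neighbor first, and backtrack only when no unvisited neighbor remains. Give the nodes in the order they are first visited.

15 -> 8 -> 1 -> 4 -> 13 -> 3 -> 2 -> 9 -> 10 -> 12 -> 7 -> 5 -> 16 -> 6 -> 14 -> 11 -> 17

Visit 15
15 → 8
8 → 1
1 → 4
4 → 13
13 → 3
3 → 2
2 → 9
9 → 10
10 → 12
12 → 7
7 → 5
5 → 16
16 → 6
6 → 14
16 → 11
11 → 17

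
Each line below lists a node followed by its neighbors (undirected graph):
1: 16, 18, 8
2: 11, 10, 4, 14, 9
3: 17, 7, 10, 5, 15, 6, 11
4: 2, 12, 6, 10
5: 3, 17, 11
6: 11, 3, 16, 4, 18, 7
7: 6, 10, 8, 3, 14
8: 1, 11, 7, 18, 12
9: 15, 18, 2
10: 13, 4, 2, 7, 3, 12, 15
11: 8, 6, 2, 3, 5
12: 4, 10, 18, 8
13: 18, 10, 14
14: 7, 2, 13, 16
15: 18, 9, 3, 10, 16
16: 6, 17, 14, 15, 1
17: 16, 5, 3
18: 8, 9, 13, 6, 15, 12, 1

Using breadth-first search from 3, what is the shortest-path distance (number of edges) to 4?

Level 0: 3
Level 1: 5, 6, 7, 10, 11, 15, 17
Level 2: 2, 4, 8, 9, 12, 13, 14, 16, 18
Level 3: 1
4 first appears at level 2.

2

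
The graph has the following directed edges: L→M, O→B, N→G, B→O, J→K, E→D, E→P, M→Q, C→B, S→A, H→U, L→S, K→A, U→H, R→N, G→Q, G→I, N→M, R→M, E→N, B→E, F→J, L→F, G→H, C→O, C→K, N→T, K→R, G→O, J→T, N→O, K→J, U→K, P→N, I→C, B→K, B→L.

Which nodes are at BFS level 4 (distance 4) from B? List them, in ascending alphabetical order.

H, I

Level 0: B
Level 1: E, K, L, O
Level 2: A, D, F, J, M, N, P, R, S
Level 3: G, Q, T
Level 4: H, I
Level 5: C, U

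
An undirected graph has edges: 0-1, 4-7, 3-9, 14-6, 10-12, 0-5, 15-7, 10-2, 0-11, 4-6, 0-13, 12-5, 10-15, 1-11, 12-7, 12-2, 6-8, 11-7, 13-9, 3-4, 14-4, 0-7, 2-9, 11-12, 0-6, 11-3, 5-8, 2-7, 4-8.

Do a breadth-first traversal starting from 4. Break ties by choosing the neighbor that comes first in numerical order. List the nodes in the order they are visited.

Visit 4; enqueue 3, 6, 7, 8, 14 → queue [3, 6, 7, 8, 14]
Visit 3; enqueue 9, 11 → queue [6, 7, 8, 14, 9, 11]
Visit 6; enqueue 0 → queue [7, 8, 14, 9, 11, 0]
Visit 7; enqueue 2, 12, 15 → queue [8, 14, 9, 11, 0, 2, 12, 15]
Visit 8; enqueue 5 → queue [14, 9, 11, 0, 2, 12, 15, 5]
Visit 14 → queue [9, 11, 0, 2, 12, 15, 5]
Visit 9; enqueue 13 → queue [11, 0, 2, 12, 15, 5, 13]
Visit 11; enqueue 1 → queue [0, 2, 12, 15, 5, 13, 1]
Visit 0 → queue [2, 12, 15, 5, 13, 1]
Visit 2; enqueue 10 → queue [12, 15, 5, 13, 1, 10]
Visit 12 → queue [15, 5, 13, 1, 10]
Visit 15 → queue [5, 13, 1, 10]
Visit 5 → queue [13, 1, 10]
Visit 13 → queue [1, 10]
Visit 1 → queue [10]
Visit 10 → queue []

4 3 6 7 8 14 9 11 0 2 12 15 5 13 1 10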